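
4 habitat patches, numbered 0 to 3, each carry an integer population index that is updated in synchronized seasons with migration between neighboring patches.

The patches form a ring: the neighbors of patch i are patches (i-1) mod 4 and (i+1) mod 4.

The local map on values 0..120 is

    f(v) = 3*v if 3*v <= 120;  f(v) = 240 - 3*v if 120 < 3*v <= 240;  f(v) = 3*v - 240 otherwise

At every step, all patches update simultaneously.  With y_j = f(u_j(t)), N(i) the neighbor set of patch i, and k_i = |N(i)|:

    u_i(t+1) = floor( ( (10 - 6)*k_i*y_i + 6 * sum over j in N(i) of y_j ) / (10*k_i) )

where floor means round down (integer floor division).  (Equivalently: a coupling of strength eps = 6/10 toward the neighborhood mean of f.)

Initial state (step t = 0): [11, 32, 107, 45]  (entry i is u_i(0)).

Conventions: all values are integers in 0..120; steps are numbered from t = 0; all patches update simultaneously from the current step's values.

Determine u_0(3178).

Answer: u_0(3178) = 84
Key observation: The state at step 7, [12, 13, 12, 12], reappears at step 11: the system is in a cycle of period 4 from step 7 on.  Therefore the state at step 3178 equals the state at step 7 + ((3178 - 7) mod 4) = 10, which is [84, 85, 84, 84].

Derivation:
t=0: [11, 32, 107, 45]
t=1: [73, 72, 92, 76]
t=2: [19, 26, 25, 21]
t=3: [65, 70, 72, 64]
t=4: [41, 32, 33, 39]
t=5: [110, 103, 103, 111]
t=6: [84, 75, 76, 84]
t=7: [12, 13, 12, 12]
t=8: [36, 37, 36, 36]
t=9: [108, 109, 108, 108]
t=10: [84, 85, 84, 84]
t=11: [12, 13, 12, 12]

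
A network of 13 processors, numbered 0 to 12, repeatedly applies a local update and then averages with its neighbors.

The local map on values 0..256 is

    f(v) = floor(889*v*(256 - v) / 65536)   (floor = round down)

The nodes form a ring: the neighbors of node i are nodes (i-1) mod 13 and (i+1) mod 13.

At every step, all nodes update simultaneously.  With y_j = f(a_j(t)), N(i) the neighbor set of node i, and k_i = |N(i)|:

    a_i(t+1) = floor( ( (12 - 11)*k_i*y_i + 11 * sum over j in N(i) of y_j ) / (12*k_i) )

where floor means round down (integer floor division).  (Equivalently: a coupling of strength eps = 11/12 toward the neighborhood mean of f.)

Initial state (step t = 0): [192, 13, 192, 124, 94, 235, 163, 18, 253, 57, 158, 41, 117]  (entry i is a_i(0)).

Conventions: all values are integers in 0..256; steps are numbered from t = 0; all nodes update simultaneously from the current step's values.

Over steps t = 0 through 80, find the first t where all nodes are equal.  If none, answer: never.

Simulating step by step:
t=0: [192, 13, 192, 124, 94, 235, 163, 18, 253, 57, 158, 41, 117]  (not all equal)
t=1: [133, 155, 134, 189, 149, 193, 73, 103, 97, 113, 142, 207, 148]  (not all equal)
t=2: [214, 220, 193, 214, 171, 195, 187, 196, 215, 214, 181, 210, 182]  (not all equal)
t=3: [142, 139, 118, 175, 145, 183, 161, 148, 138, 148, 130, 178, 130]  (not all equal)
t=4: [220, 219, 207, 216, 189, 209, 199, 213, 216, 220, 203, 219, 205]  (not all equal)
t=5: [123, 120, 115, 150, 128, 159, 130, 134, 115, 129, 111, 140, 110]  (not all equal)
t=6: [219, 220, 218, 220, 212, 220, 215, 220, 221, 218, 220, 217, 220]  (not all equal)
t=7: [107, 110, 107, 118, 108, 121, 108, 111, 109, 106, 112, 107, 111]  (not all equal)
t=8: [217, 216, 218, 216, 220, 216, 219, 216, 216, 217, 215, 217, 216]  (not all equal)
t=9: [116, 113, 116, 110, 116, 108, 116, 113, 115, 117, 114, 117, 114]  (not all equal)
t=10: [219, 219, 218, 219, 216, 219, 217, 219, 219, 219, 219, 219, 219]  (not all equal)
t=11: [109, 110, 109, 114, 109, 114, 109, 111, 109, 109, 109, 109, 109]  (not all equal)
t=12: [217, 217, 217, 217, 218, 217, 218, 217, 217, 217, 217, 217, 217]  (not all equal)
t=13: [114, 114, 114, 113, 113, 112, 113, 113, 114, 114, 114, 114, 114]  (not all equal)
t=14: [219, 219, 219, 219, 218, 218, 218, 219, 219, 219, 219, 219, 219]  (not all equal)
t=15: [109, 109, 109, 110, 110, 112, 110, 110, 109, 109, 109, 109, 109]  (not all equal)
t=16: [217, 217, 217, 217, 217, 217, 217, 217, 217, 217, 217, 217, 217]  (all equal)

Answer: 16
Key observation: Synchronization is absorbing here: once all nodes are equal they stay equal, and step 16 is the first all-equal step.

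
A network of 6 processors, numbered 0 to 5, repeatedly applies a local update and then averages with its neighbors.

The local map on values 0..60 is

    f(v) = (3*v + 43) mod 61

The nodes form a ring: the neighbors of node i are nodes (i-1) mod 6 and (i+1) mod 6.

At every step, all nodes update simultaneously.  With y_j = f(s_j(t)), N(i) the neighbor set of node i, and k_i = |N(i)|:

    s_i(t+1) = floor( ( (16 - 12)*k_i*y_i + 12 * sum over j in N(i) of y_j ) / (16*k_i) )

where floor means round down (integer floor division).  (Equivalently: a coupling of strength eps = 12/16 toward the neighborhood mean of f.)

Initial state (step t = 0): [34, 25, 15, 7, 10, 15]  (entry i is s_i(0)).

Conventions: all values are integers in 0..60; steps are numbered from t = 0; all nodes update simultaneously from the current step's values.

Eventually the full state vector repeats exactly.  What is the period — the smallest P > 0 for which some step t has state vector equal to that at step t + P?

Simulating step by step:
t=0: [34, 25, 15, 7, 10, 15]
t=1: [37, 33, 29, 15, 14, 19]
t=2: [30, 20, 19, 18, 30, 30]
t=3: [22, 29, 39, 27, 20, 11]
t=4: [20, 34, 13, 30, 16, 37]
t=5: [31, 29, 18, 21, 23, 35]
t=6: [16, 20, 28, 43, 39, 30]
t=7: [27, 23, 35, 28, 32, 28]
t=8: [21, 23, 27, 17, 8, 8]
t=9: [32, 30, 32, 11, 16, 20]
t=10: [24, 15, 14, 21, 28, 28]
t=11: [25, 36, 33, 22, 20, 23]
t=12: [44, 36, 33, 35, 47, 49]
t=13: [26, 34, 25, 14, 12, 22]
t=14: [41, 49, 31, 34, 31, 41]
t=15: [30, 23, 14, 16, 28, 32]
t=16: [28, 25, 36, 18, 18, 10]
t=17: [27, 27, 42, 33, 27, 18]
t=18: [14, 18, 20, 23, 21, 10]
t=19: [24, 33, 43, 45, 34, 28]
t=20: [22, 44, 41, 41, 28, 30]
t=21: [36, 47, 47, 29, 21, 22]
t=22: [25, 11, 3, 19, 32, 39]
t=23: [34, 44, 33, 35, 33, 37]
t=24: [37, 29, 34, 21, 26, 24]
t=25: [31, 22, 25, 42, 52, 48]
t=26: [23, 38, 49, 39, 23, 12]
t=27: [32, 30, 29, 31, 33, 42]
t=28: [26, 12, 11, 14, 27, 25]
t=29: [43, 32, 19, 12, 30, 37]
t=30: [30, 37, 22, 23, 21, 30]
t=31: [18, 30, 43, 47, 34, 23]
t=32: [32, 35, 17, 27, 25, 34]
t=33: [22, 25, 18, 34, 23, 33]
t=34: [40, 45, 39, 38, 28, 42]
t=35: [48, 43, 43, 24, 32, 29]
t=36: [22, 32, 51, 38, 27, 9]
t=37: [21, 27, 22, 14, 17, 21]
t=38: [28, 35, 21, 36, 34, 40]
t=39: [26, 25, 31, 32, 32, 20]
t=40: [52, 42, 31, 15, 26, 39]
t=41: [35, 23, 31, 34, 39, 38]
t=42: [38, 27, 31, 25, 31, 32]
t=43: [15, 18, 25, 24, 31, 22]
t=44: [38, 40, 48, 40, 41, 27]
t=45: [24, 24, 31, 28, 27, 30]
t=46: [37, 39, 25, 7, 6, 23]
t=47: [41, 42, 29, 22, 20, 24]
t=48: [48, 31, 37, 30, 48, 45]
t=49: [27, 17, 17, 16, 26, 17]
t=50: [25, 21, 31, 42, 38, 31]
t=51: [36, 37, 38, 30, 31, 38]
t=52: [32, 32, 24, 21, 20, 24]
t=53: [30, 30, 36, 47, 47, 35]
t=54: [16, 17, 11, 11, 10, 11]
t=55: [25, 25, 21, 13, 14, 19]
t=56: [50, 52, 40, 31, 28, 40]
t=57: [23, 23, 21, 20, 21, 15]
t=58: [42, 48, 46, 44, 37, 42]
t=59: [30, 40, 36, 47, 45, 41]
t=60: [34, 25, 23, 32, 30, 36]
t=61: [38, 42, 40, 27, 20, 20]
t=62: [42, 40, 28, 31, 27, 39]
t=63: [41, 29, 21, 6, 20, 27]
t=64: [14, 35, 14, 32, 11, 32]
t=65: [22, 24, 22, 18, 16, 18]
t=66: [45, 49, 45, 38, 34, 38]
t=67: [29, 43, 29, 38, 32, 38]
t=68: [33, 18, 33, 18, 30, 18]
t=69: [32, 24, 32, 20, 29, 20]
t=70: [40, 26, 40, 19, 33, 19]
t=71: [47, 45, 47, 32, 34, 32]
t=72: [27, 14, 27, 13, 18, 13]
t=73: [17, 7, 17, 19, 24, 19]
t=74: [24, 25, 24, 42, 42, 42]
t=75: [52, 54, 52, 49, 47, 49]
t=76: [14, 17, 14, 8, 5, 8]
t=77: [20, 26, 20, 32, 19, 32]
t=78: [39, 46, 39, 34, 22, 34]
t=79: [40, 43, 40, 38, 29, 38]
t=80: [42, 43, 42, 27, 28, 27]
t=81: [31, 47, 31, 20, 2, 20]
t=82: [19, 10, 19, 34, 43, 34]
t=83: [22, 32, 22, 39, 29, 39]
t=84: [32, 40, 32, 30, 30, 30]
t=85: [23, 23, 23, 13, 11, 13]
t=86: [39, 51, 39, 30, 19, 30]
t=87: [18, 31, 18, 31, 18, 31]
t=88: [19, 30, 19, 30, 19, 30]
t=89: [18, 32, 18, 32, 18, 32]
t=90: [21, 31, 21, 31, 21, 31]
t=91: [21, 37, 21, 37, 21, 37]
t=92: [35, 41, 35, 41, 35, 41]
t=93: [39, 30, 39, 30, 39, 30]
t=94: [17, 31, 17, 31, 17, 31]
t=95: [18, 28, 18, 28, 18, 28]
t=96: [12, 28, 12, 28, 12, 28]
t=97: [8, 14, 8, 14, 8, 14]
t=98: [19, 10, 19, 10, 19, 10]
t=99: [18, 32, 18, 32, 18, 32]

Answer: 10
Key observation: The state at step 89, [18, 32, 18, 32, 18, 32], reappears at step 99 — and no state repeats earlier — so the cycle the system enters has period 10.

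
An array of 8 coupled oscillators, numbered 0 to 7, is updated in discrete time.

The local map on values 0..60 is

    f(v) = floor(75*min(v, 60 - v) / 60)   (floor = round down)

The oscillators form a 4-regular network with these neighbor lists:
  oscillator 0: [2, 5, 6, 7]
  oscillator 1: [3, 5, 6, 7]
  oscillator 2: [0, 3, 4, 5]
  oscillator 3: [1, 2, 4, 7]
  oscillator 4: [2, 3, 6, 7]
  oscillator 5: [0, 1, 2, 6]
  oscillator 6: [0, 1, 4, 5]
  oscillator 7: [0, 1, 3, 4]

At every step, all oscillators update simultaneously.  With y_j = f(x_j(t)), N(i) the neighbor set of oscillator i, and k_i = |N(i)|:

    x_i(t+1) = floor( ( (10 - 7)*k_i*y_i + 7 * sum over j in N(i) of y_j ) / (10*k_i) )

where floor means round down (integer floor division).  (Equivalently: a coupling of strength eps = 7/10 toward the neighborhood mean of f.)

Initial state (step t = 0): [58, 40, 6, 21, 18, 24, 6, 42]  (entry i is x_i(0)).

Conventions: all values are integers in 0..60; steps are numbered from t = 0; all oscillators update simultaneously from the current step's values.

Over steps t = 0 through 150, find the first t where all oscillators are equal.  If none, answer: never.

Answer: 5
Key observation: Synchronization is absorbing here: once all oscillators are equal they stay equal, and step 5 is the first all-equal step.

Derivation:
t=0: [58, 40, 6, 21, 18, 24, 6, 42]  (not all equal)
t=1: [12, 22, 16, 21, 17, 16, 15, 19]  (not all equal)
t=2: [18, 23, 20, 23, 21, 20, 19, 22]  (not all equal)
t=3: [24, 26, 25, 26, 25, 24, 24, 26]  (not all equal)
t=4: [30, 31, 30, 31, 31, 30, 30, 31]  (not all equal)
t=5: [36, 36, 36, 36, 36, 36, 36, 36]  (all equal)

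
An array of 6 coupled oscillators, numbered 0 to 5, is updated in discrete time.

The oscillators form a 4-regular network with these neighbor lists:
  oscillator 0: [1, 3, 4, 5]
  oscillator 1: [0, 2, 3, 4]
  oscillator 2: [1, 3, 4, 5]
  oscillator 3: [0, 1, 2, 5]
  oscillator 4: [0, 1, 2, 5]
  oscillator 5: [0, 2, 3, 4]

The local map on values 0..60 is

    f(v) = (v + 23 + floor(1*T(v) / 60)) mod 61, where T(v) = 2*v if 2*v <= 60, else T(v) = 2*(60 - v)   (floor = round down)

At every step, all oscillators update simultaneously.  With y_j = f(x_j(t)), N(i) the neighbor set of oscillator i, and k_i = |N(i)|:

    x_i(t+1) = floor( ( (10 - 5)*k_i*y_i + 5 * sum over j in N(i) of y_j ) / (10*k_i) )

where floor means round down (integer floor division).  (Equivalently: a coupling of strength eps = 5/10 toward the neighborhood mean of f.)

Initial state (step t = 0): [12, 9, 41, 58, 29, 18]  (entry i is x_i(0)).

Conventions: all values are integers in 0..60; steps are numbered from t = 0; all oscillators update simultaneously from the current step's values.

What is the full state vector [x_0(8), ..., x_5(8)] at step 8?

Simulating step by step:
t=0: [12, 9, 41, 58, 29, 18]
t=1: [35, 29, 19, 23, 39, 34]
t=2: [48, 44, 40, 49, 26, 46]
t=3: [14, 12, 10, 8, 27, 13]
t=4: [37, 36, 35, 33, 42, 36]
t=5: [52, 51, 51, 57, 31, 51]
t=6: [19, 19, 18, 16, 33, 19]
t=7: [43, 43, 42, 40, 48, 43]
t=8: [5, 5, 4, 3, 7, 5]

Answer: [5, 5, 4, 3, 7, 5]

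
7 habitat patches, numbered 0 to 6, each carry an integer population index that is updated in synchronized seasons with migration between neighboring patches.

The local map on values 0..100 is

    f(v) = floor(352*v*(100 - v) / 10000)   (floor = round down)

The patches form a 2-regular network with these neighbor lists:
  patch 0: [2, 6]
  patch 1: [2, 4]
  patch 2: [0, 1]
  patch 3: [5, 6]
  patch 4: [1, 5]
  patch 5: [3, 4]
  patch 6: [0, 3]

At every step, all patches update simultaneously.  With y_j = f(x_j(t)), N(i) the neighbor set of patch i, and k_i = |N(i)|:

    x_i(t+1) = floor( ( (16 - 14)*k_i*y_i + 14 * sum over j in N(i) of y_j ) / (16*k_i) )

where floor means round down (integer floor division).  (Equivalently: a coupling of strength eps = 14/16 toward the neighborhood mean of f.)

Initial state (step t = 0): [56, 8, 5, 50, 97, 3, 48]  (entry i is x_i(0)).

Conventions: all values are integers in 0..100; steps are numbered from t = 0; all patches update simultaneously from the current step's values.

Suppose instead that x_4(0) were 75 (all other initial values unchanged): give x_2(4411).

Answer: x_2(4411) = 49
Key observation: The state at step 12, [87, 87, 87, 87, 87, 87, 87], reappears at step 16: the system is in a cycle of period 4 from step 12 on.  Therefore the state at step 4411 equals the state at step 12 + ((4411 - 12) mod 4) = 15, which is [49, 49, 49, 49, 49, 49, 49].

Derivation:
t=0: [56, 8, 5, 50, 75, 3, 48]
t=1: [55, 39, 50, 53, 23, 68, 87]
t=2: [66, 76, 85, 61, 77, 74, 81]
t=3: [52, 54, 67, 63, 65, 71, 77]
t=4: [71, 79, 85, 68, 79, 79, 81]
t=5: [51, 51, 62, 58, 58, 65, 71]
t=6: [78, 83, 86, 77, 83, 84, 84]
t=7: [46, 45, 52, 48, 48, 54, 59]
t=8: [86, 87, 87, 86, 87, 87, 86]
t=9: [40, 39, 40, 40, 39, 40, 42]
t=10: [84, 83, 83, 84, 83, 83, 84]
t=11: [47, 49, 48, 47, 49, 48, 47]
t=12: [87, 87, 87, 87, 87, 87, 87]
t=13: [39, 39, 39, 39, 39, 39, 39]
t=14: [83, 83, 83, 83, 83, 83, 83]
t=15: [49, 49, 49, 49, 49, 49, 49]
t=16: [87, 87, 87, 87, 87, 87, 87]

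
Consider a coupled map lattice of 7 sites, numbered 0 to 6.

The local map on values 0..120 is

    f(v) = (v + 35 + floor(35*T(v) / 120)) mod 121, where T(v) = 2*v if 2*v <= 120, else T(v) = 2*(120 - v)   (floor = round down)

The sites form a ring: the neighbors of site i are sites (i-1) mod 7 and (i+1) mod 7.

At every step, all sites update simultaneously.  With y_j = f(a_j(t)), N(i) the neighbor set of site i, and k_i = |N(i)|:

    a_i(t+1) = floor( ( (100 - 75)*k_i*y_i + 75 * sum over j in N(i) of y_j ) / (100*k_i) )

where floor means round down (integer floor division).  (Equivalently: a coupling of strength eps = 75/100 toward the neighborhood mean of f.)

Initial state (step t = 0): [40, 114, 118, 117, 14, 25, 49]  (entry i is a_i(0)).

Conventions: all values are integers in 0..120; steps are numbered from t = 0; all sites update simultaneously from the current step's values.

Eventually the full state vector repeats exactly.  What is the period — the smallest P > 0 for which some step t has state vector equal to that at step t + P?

Answer: 7
Key observation: The state at step 69, [19, 19, 19, 19, 19, 19, 19], reappears at step 76 — and no state repeats earlier — so the cycle the system enters has period 7.

Derivation:
t=0: [40, 114, 118, 117, 14, 25, 49]
t=1: [78, 56, 31, 41, 54, 81, 92]
t=2: [13, 38, 58, 101, 73, 57, 17]
t=3: [72, 46, 46, 13, 14, 29, 37]
t=4: [78, 72, 87, 75, 64, 76, 58]
t=5: [11, 17, 15, 15, 13, 9, 12]
t=6: [56, 56, 59, 56, 53, 53, 51]
t=7: [44, 3, 3, 47, 74, 116, 73]
t=8: [45, 63, 65, 47, 56, 18, 54]
t=9: [75, 46, 47, 32, 65, 61, 93]
t=10: [52, 73, 99, 66, 38, 14, 14]
t=11: [55, 56, 15, 47, 49, 71, 79]
t=12: [7, 22, 56, 91, 73, 51, 9]
t=13: [55, 35, 34, 11, 54, 52, 72]
t=14: [39, 55, 75, 91, 93, 79, 47]
t=15: [65, 41, 12, 19, 19, 53, 69]
t=16: [44, 49, 75, 60, 84, 58, 51]
t=17: [111, 72, 49, 15, 10, 51, 69]
t=18: [17, 56, 55, 75, 77, 52, 57]
t=19: [17, 23, 6, 10, 53, 36, 67]
t=20: [46, 57, 56, 73, 82, 71, 60]
t=21: [31, 41, 7, 11, 14, 13, 47]
t=22: [99, 73, 68, 51, 54, 76, 79]
t=23: [17, 17, 51, 78, 78, 54, 19]
t=24: [62, 81, 57, 53, 55, 60, 84]
t=25: [15, 9, 51, 31, 47, 9, 11]
t=26: [52, 77, 78, 105, 77, 72, 53]
t=27: [79, 53, 20, 18, 19, 53, 78]
t=28: [54, 60, 84, 64, 84, 59, 54]
t=29: [78, 54, 11, 16, 11, 53, 77]
t=30: [55, 55, 80, 54, 79, 55, 54]
t=31: [45, 7, 49, 42, 49, 51, 30]
t=32: [74, 93, 83, 109, 109, 101, 103]
t=33: [21, 17, 23, 24, 27, 27, 21]
t=34: [65, 67, 68, 73, 75, 73, 71]
t=35: [11, 11, 12, 13, 14, 14, 12]
t=36: [52, 52, 53, 55, 56, 55, 54]
t=37: [118, 117, 73, 45, 1, 46, 74]
t=38: [25, 25, 55, 45, 88, 45, 56]
t=39: [47, 46, 67, 34, 84, 34, 68]
t=40: [71, 71, 75, 33, 70, 33, 76]
t=41: [13, 13, 41, 32, 68, 32, 41]
t=42: [71, 71, 77, 62, 66, 62, 77]
t=43: [14, 14, 12, 12, 9, 12, 12]
t=44: [55, 55, 55, 52, 52, 52, 55]
t=45: [1, 1, 44, 73, 117, 73, 44]
t=46: [61, 61, 44, 54, 18, 54, 44]
t=47: [44, 44, 74, 92, 105, 92, 74]
t=48: [70, 70, 50, 20, 23, 20, 50]
t=49: [50, 50, 58, 85, 67, 85, 58]
t=50: [73, 73, 51, 10, 17, 10, 51]
t=51: [51, 51, 52, 78, 52, 78, 52]
t=52: [115, 115, 78, 91, 41, 91, 78]
t=53: [25, 25, 23, 48, 40, 48, 23]
t=54: [72, 72, 87, 91, 107, 91, 87]
t=55: [16, 16, 18, 23, 22, 23, 18]
t=56: [61, 61, 64, 67, 70, 67, 64]
t=57: [9, 9, 10, 11, 11, 11, 10]
t=58: [49, 49, 50, 51, 52, 51, 50]
t=59: [112, 112, 113, 115, 115, 115, 113]
t=60: [30, 30, 30, 31, 31, 31, 30]
t=61: [82, 82, 82, 83, 84, 83, 82]
t=62: [18, 18, 18, 18, 18, 18, 18]
t=63: [63, 63, 63, 63, 63, 63, 63]
t=64: [10, 10, 10, 10, 10, 10, 10]
t=65: [50, 50, 50, 50, 50, 50, 50]
t=66: [114, 114, 114, 114, 114, 114, 114]
t=67: [31, 31, 31, 31, 31, 31, 31]
t=68: [84, 84, 84, 84, 84, 84, 84]
t=69: [19, 19, 19, 19, 19, 19, 19]
t=70: [65, 65, 65, 65, 65, 65, 65]
t=71: [11, 11, 11, 11, 11, 11, 11]
t=72: [52, 52, 52, 52, 52, 52, 52]
t=73: [117, 117, 117, 117, 117, 117, 117]
t=74: [32, 32, 32, 32, 32, 32, 32]
t=75: [85, 85, 85, 85, 85, 85, 85]
t=76: [19, 19, 19, 19, 19, 19, 19]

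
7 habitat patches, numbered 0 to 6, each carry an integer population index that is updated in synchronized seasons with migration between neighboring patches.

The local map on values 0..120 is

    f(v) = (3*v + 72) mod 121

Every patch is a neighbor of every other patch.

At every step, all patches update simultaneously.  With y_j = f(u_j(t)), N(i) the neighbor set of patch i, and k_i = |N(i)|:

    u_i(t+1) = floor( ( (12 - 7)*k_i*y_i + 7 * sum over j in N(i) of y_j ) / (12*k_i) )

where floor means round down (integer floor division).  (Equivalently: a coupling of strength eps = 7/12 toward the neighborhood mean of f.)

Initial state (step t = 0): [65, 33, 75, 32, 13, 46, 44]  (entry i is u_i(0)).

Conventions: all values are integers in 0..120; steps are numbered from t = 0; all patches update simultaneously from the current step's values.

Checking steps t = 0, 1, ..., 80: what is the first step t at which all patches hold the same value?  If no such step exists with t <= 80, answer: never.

Answer: never
Key observation: The state at step 34 reappears at step 39 — the system is in a cycle of period 5 from step 34 on.  No step 0..39 is synchronized, and the cycle repeats forever, so no step up to 80 (or ever) has all patches equal.

Derivation:
t=0: [65, 33, 75, 32, 13, 46, 44]  (not all equal)
t=1: [52, 60, 62, 59, 80, 73, 71]  (not all equal)
t=2: [63, 32, 34, 31, 51, 45, 43]  (not all equal)
t=3: [48, 57, 59, 56, 75, 69, 67]  (not all equal)
t=4: [63, 33, 35, 71, 51, 45, 43]  (not all equal)
t=5: [48, 58, 60, 56, 75, 70, 68]  (not all equal)
t=6: [65, 35, 37, 72, 52, 47, 45]  (not all equal)
t=7: [54, 63, 65, 60, 80, 75, 73]  (not all equal)
t=8: [69, 39, 41, 36, 55, 50, 48]  (not all equal)
t=9: [65, 75, 77, 72, 90, 85, 83]  (not all equal)
t=10: [51, 61, 63, 58, 75, 71, 69]  (not all equal)
t=11: [59, 30, 32, 28, 44, 40, 38]  (not all equal)
t=12: [36, 47, 48, 45, 60, 56, 54]  (not all equal)
t=13: [74, 85, 86, 83, 59, 93, 91]  (not all equal)
t=14: [67, 78, 78, 76, 53, 85, 83]  (not all equal)
t=15: [57, 68, 68, 66, 82, 74, 72]  (not all equal)
t=16: [26, 37, 37, 35, 50, 42, 41]  (not all equal)
t=17: [54, 64, 64, 62, 77, 69, 68]  (not all equal)
t=18: [65, 36, 36, 34, 49, 41, 40]  (not all equal)
t=19: [50, 61, 61, 59, 73, 66, 65]  (not all equal)
t=20: [55, 27, 27, 25, 38, 31, 30]  (not all equal)
t=21: [71, 44, 44, 42, 55, 48, 47]  (not all equal)
t=22: [71, 83, 83, 81, 94, 87, 86]  (not all equal)
t=23: [68, 80, 80, 78, 90, 84, 83]  (not all equal)
t=24: [59, 70, 70, 68, 80, 74, 73]  (not all equal)
t=25: [30, 41, 41, 39, 50, 45, 44]  (not all equal)
t=26: [64, 74, 74, 72, 83, 78, 77]  (not all equal)
t=27: [43, 53, 53, 51, 61, 57, 56]  (not all equal)
t=28: [77, 87, 87, 85, 56, 52, 90]  (not all equal)
t=29: [83, 92, 92, 90, 101, 97, 95]  (not all equal)
t=30: [75, 84, 84, 82, 54, 50, 87]  (not all equal)
t=31: [75, 84, 84, 82, 94, 90, 87]  (not all equal)
t=32: [75, 84, 84, 82, 93, 90, 87]  (not all equal)
t=33: [75, 84, 84, 82, 92, 89, 86]  (not all equal)
t=34: [74, 83, 83, 81, 90, 87, 85]  (not all equal)
t=35: [70, 79, 79, 77, 86, 83, 81]  (not all equal)
t=36: [58, 67, 67, 65, 74, 71, 69]  (not all equal)
t=37: [22, 31, 31, 29, 38, 35, 33]  (not all equal)
t=38: [35, 44, 44, 42, 51, 48, 46]  (not all equal)
t=39: [74, 83, 83, 81, 90, 87, 85]  (not all equal)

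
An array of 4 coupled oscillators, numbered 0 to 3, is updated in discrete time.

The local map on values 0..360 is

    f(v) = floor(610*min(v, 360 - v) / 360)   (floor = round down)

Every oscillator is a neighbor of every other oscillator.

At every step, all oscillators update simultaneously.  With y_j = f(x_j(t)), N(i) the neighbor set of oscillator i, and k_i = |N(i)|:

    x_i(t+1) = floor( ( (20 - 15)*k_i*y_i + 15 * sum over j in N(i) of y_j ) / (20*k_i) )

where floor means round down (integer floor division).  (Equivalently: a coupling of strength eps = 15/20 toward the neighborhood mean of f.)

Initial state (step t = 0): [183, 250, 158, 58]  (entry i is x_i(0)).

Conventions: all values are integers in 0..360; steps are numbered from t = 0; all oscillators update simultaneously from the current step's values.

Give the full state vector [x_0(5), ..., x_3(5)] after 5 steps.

Simulating step by step:
t=0: [183, 250, 158, 58]
t=1: [212, 212, 212, 212]
t=2: [250, 250, 250, 250]
t=3: [186, 186, 186, 186]
t=4: [294, 294, 294, 294]
t=5: [111, 111, 111, 111]

Answer: [111, 111, 111, 111]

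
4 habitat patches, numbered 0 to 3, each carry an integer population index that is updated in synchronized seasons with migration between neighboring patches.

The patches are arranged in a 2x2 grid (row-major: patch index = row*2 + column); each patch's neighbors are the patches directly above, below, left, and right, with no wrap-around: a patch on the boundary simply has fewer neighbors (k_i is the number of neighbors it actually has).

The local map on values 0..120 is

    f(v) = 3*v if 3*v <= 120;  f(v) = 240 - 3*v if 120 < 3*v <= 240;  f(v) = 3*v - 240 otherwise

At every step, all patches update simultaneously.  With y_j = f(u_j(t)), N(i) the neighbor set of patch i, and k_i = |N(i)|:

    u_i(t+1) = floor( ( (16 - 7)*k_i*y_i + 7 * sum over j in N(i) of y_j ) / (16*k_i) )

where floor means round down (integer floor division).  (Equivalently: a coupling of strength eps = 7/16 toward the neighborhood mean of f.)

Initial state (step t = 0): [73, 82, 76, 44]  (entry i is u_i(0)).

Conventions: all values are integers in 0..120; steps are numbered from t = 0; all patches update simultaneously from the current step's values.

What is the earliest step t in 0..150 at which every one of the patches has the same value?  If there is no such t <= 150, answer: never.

Answer: never
Key observation: The state at step 25 reappears at step 27 — the system is in a cycle of period 2 from step 25 on.  No step 0..27 is synchronized, and the cycle repeats forever, so no step up to 150 (or ever) has all patches equal.

Derivation:
t=0: [73, 82, 76, 44]  (not all equal)
t=1: [15, 31, 34, 64]  (not all equal)
t=2: [67, 72, 77, 69]  (not all equal)
t=3: [29, 29, 20, 25]  (not all equal)
t=4: [81, 84, 69, 74]  (not all equal)
t=5: [11, 11, 23, 19]  (not all equal)
t=6: [40, 38, 58, 54]  (not all equal)
t=7: [106, 107, 80, 83]  (not all equal)
t=8: [61, 64, 19, 22]  (not all equal)
t=9: [55, 53, 58, 60]  (not all equal)
t=10: [74, 75, 66, 65]  (not all equal)
t=11: [22, 22, 37, 37]  (not all equal)
t=12: [75, 75, 101, 101]  (not all equal)
t=13: [25, 25, 52, 52]  (not all equal)
t=14: [76, 76, 82, 82]  (not all equal)
t=15: [10, 10, 7, 7]  (not all equal)
t=16: [28, 28, 22, 22]  (not all equal)
t=17: [80, 80, 69, 69]  (not all equal)
t=18: [7, 7, 25, 25]  (not all equal)
t=19: [32, 32, 63, 63]  (not all equal)
t=20: [86, 86, 60, 60]  (not all equal)
t=21: [27, 27, 50, 50]  (not all equal)
t=22: [82, 82, 88, 88]  (not all equal)
t=23: [9, 9, 20, 20]  (not all equal)
t=24: [34, 34, 52, 52]  (not all equal)
t=25: [98, 98, 87, 87]  (not all equal)
t=26: [46, 46, 28, 28]  (not all equal)
t=27: [98, 98, 87, 87]  (not all equal)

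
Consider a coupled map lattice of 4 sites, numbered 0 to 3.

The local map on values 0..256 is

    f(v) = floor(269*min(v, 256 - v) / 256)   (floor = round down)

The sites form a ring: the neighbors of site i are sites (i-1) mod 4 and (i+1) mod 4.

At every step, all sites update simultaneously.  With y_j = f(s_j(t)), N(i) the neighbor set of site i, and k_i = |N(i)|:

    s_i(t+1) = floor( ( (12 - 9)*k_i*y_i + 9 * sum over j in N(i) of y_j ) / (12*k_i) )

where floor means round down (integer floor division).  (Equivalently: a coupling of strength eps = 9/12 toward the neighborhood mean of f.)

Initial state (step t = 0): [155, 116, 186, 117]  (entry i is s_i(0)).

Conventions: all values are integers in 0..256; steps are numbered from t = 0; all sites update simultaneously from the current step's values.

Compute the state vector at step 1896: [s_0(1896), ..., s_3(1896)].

Simulating step by step:
t=0: [155, 116, 186, 117]
t=1: [117, 97, 109, 97]
t=2: [106, 113, 104, 113]
t=3: [116, 112, 115, 112]
t=4: [118, 119, 117, 119]
t=5: [124, 123, 124, 123]
t=6: [129, 129, 129, 129]
t=7: [133, 133, 133, 133]
t=8: [129, 129, 129, 129]

Answer: [129, 129, 129, 129]
Key observation: The state at step 6, [129, 129, 129, 129], reappears at step 8: the system is in a cycle of period 2 from step 6 on.  Therefore the state at step 1896 equals the state at step 6 + ((1896 - 6) mod 2) = 6, which is [129, 129, 129, 129].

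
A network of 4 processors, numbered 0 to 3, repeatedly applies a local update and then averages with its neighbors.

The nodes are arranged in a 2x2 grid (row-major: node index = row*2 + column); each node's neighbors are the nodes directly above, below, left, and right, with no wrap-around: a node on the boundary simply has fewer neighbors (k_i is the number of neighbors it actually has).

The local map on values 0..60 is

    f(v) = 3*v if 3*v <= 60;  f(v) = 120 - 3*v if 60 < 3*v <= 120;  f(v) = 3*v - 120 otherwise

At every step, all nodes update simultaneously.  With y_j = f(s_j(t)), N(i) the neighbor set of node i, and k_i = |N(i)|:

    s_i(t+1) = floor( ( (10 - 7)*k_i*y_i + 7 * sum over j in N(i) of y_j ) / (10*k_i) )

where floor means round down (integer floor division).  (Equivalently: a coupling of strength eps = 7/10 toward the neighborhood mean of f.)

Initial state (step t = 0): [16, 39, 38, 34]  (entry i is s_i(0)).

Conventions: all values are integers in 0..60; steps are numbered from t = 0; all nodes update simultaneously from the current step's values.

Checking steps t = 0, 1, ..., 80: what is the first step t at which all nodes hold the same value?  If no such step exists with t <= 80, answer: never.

Simulating step by step:
t=0: [16, 39, 38, 34]  (not all equal)
t=1: [17, 24, 24, 8]  (not all equal)
t=2: [48, 40, 40, 40]  (not all equal)
t=3: [7, 8, 8, 0]  (not all equal)
t=4: [23, 14, 14, 16]  (not all equal)
t=5: [44, 47, 47, 43]  (not all equal)
t=6: [18, 13, 13, 17]  (not all equal)
t=7: [43, 48, 48, 42]  (not all equal)
t=8: [19, 12, 12, 18]  (not all equal)
t=9: [42, 49, 49, 41]  (not all equal)
t=10: [20, 11, 11, 19]  (not all equal)
t=11: [41, 50, 50, 40]  (not all equal)
t=12: [21, 10, 10, 21]  (not all equal)
t=13: [38, 48, 48, 38]  (not all equal)
t=14: [18, 11, 11, 18]  (not all equal)
t=15: [39, 47, 47, 39]  (not all equal)
t=16: [15, 8, 8, 15]  (not all equal)
t=17: [30, 38, 38, 30]  (not all equal)
t=18: [13, 22, 22, 13]  (not all equal)
t=19: [49, 43, 43, 49]  (not all equal)
t=20: [14, 21, 21, 14]  (not all equal)
t=21: [52, 46, 46, 52]  (not all equal)
t=22: [23, 30, 30, 23]  (not all equal)
t=23: [36, 44, 44, 36]  (not all equal)
t=24: [12, 12, 12, 12]  (all equal)

Answer: 24
Key observation: Synchronization is absorbing here: once all nodes are equal they stay equal, and step 24 is the first all-equal step.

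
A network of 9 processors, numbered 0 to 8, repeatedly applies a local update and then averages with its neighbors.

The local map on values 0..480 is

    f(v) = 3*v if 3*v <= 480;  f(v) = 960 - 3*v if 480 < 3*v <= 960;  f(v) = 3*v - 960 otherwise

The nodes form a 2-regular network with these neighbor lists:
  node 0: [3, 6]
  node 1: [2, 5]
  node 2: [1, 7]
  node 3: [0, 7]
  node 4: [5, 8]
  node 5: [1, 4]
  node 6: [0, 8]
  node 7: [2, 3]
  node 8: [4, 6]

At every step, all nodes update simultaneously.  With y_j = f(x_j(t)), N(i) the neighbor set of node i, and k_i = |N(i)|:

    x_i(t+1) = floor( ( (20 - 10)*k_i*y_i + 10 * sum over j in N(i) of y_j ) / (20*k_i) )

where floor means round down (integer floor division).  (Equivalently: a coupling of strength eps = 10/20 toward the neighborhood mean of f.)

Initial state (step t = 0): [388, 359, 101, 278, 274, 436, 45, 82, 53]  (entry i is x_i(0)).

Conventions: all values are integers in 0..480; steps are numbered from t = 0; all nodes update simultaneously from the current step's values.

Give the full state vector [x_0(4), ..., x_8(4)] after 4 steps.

Answer: [197, 406, 423, 264, 327, 389, 167, 370, 199]

Derivation:
t=0: [388, 359, 101, 278, 274, 436, 45, 82, 53]
t=1: [167, 221, 242, 175, 195, 237, 158, 230, 147]
t=2: [456, 269, 258, 399, 360, 292, 462, 302, 432]
t=3: [369, 144, 144, 234, 165, 110, 399, 132, 304]
t=4: [197, 406, 423, 264, 327, 389, 167, 370, 199]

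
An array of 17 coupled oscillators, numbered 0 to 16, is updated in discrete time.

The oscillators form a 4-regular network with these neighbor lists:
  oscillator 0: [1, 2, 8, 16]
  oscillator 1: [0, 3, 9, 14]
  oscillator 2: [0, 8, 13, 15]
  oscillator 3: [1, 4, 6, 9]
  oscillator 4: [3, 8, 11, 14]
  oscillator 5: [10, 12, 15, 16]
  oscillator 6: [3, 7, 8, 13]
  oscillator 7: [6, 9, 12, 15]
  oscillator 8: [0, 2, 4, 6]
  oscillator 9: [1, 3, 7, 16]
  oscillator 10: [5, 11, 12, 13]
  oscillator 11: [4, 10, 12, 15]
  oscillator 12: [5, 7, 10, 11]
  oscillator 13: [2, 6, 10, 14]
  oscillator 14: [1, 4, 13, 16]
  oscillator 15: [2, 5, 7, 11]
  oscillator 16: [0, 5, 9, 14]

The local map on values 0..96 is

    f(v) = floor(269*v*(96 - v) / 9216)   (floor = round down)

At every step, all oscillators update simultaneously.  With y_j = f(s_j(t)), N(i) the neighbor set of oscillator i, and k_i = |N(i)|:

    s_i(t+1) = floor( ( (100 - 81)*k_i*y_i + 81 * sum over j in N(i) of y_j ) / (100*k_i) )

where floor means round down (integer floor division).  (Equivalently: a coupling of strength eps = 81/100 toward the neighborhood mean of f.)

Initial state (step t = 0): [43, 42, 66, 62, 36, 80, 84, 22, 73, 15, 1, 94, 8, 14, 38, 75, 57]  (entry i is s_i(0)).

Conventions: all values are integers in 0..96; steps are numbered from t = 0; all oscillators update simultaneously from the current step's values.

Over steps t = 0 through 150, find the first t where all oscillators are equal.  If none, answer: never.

Answer: never
Key observation: The state at step 8 reappears at step 10 — the system is in a cycle of period 2 from step 8 on.  No step 0..10 is synchronized, and the cycle repeats forever, so no step up to 150 (or ever) has all oscillators equal.

Derivation:
t=0: [43, 42, 66, 62, 36, 80, 84, 22, 73, 15, 1, 94, 8, 14, 38, 75, 57]  (not all equal)
t=1: [60, 58, 49, 50, 48, 33, 43, 35, 52, 54, 19, 27, 22, 37, 57, 38, 53]  (not all equal)
t=2: [65, 64, 64, 65, 63, 55, 64, 60, 65, 64, 53, 54, 53, 60, 64, 61, 63]  (not all equal)
t=3: [58, 58, 60, 59, 60, 63, 60, 61, 58, 59, 65, 63, 65, 61, 60, 63, 60]  (not all equal)
t=4: [63, 63, 62, 63, 62, 59, 62, 61, 63, 63, 59, 59, 59, 61, 63, 61, 62]  (not all equal)
t=5: [60, 60, 61, 60, 60, 62, 61, 61, 60, 60, 62, 62, 62, 61, 60, 62, 60]  (not all equal)
t=6: [62, 63, 62, 62, 62, 61, 62, 61, 62, 62, 61, 61, 61, 62, 62, 61, 62]  (not all equal)
t=7: [60, 60, 61, 60, 61, 61, 61, 61, 61, 61, 61, 61, 62, 61, 60, 61, 61]  (not all equal)
t=8: [62, 62, 62, 62, 62, 61, 62, 61, 62, 62, 61, 61, 61, 62, 62, 62, 62]  (not all equal)
t=9: [61, 61, 61, 61, 61, 61, 61, 61, 61, 61, 61, 61, 62, 61, 61, 61, 61]  (not all equal)
t=10: [62, 62, 62, 62, 62, 61, 62, 61, 62, 62, 61, 61, 61, 62, 62, 62, 62]  (not all equal)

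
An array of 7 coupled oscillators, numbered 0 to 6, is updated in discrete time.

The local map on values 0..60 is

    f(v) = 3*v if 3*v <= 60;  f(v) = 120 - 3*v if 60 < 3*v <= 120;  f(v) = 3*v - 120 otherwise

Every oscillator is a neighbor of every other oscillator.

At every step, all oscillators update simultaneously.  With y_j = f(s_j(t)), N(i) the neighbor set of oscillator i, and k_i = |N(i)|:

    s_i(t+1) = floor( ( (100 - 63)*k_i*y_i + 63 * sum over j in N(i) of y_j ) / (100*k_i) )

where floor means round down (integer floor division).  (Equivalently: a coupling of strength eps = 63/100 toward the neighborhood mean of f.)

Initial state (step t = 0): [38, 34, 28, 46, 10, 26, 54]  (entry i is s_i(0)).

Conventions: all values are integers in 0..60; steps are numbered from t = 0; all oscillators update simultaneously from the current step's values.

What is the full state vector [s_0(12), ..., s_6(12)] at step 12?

Answer: [56, 55, 55, 55, 56, 56, 56]

Derivation:
t=0: [38, 34, 28, 46, 10, 26, 54]
t=1: [21, 24, 29, 24, 28, 31, 31]
t=2: [44, 41, 37, 41, 38, 36, 36]
t=3: [9, 6, 8, 6, 7, 9, 9]
t=4: [24, 21, 23, 21, 22, 24, 24]
t=5: [50, 53, 51, 53, 52, 50, 50]
t=6: [32, 35, 33, 35, 34, 32, 32]
t=7: [21, 18, 20, 18, 19, 21, 21]
t=8: [56, 55, 57, 55, 56, 56, 56]
t=9: [47, 46, 48, 46, 47, 47, 47]
t=10: [20, 19, 21, 19, 20, 20, 20]
t=11: [59, 58, 58, 58, 59, 59, 59]
t=12: [56, 55, 55, 55, 56, 56, 56]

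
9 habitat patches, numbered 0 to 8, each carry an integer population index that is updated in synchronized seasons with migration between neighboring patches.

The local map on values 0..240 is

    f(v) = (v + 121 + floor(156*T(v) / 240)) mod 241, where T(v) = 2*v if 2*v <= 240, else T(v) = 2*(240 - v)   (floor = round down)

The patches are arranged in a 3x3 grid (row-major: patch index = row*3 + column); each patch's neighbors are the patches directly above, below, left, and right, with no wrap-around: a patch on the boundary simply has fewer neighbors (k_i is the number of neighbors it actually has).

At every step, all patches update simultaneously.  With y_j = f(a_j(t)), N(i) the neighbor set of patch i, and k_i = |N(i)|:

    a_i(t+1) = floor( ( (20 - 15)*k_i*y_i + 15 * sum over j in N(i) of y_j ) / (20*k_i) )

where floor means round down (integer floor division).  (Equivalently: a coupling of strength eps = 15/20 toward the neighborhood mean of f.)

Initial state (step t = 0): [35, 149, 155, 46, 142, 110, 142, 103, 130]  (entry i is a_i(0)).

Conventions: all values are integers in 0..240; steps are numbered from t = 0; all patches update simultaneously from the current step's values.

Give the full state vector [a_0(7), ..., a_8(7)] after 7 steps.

Simulating step by step:
t=0: [35, 149, 155, 46, 142, 110, 142, 103, 130]
t=1: [190, 160, 141, 181, 153, 145, 165, 141, 131]
t=2: [139, 143, 146, 140, 144, 148, 142, 147, 149]
t=3: [149, 148, 148, 149, 148, 147, 148, 147, 147]
t=4: [147, 147, 147, 147, 147, 147, 147, 147, 147]
t=5: [147, 147, 147, 147, 147, 147, 147, 147, 147]
t=6: [147, 147, 147, 147, 147, 147, 147, 147, 147]
t=7: [147, 147, 147, 147, 147, 147, 147, 147, 147]

Answer: [147, 147, 147, 147, 147, 147, 147, 147, 147]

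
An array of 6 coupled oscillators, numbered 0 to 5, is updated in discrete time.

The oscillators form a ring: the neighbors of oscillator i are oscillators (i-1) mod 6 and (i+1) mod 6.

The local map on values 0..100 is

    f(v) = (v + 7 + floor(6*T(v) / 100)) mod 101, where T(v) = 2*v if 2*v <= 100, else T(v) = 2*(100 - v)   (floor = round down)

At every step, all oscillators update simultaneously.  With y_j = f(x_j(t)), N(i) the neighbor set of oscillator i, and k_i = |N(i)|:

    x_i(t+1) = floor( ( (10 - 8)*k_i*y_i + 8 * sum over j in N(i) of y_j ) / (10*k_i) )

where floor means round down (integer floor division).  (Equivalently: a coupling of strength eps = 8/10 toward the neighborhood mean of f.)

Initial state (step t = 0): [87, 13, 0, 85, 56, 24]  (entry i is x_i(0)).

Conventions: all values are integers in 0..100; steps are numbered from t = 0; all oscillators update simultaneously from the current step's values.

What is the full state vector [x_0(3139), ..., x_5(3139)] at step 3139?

Simulating step by step:
t=0: [87, 13, 0, 85, 56, 24]
t=1: [40, 45, 47, 48, 64, 71]
t=2: [65, 55, 58, 65, 71, 66]
t=3: [72, 71, 71, 75, 77, 78]
t=4: [83, 81, 82, 83, 86, 84]
t=5: [91, 91, 91, 92, 92, 92]
t=6: [99, 99, 99, 99, 99, 99]
t=7: [5, 5, 5, 5, 5, 5]
t=8: [12, 12, 12, 12, 12, 12]
t=9: [20, 20, 20, 20, 20, 20]
t=10: [29, 29, 29, 29, 29, 29]
t=11: [39, 39, 39, 39, 39, 39]
t=12: [50, 50, 50, 50, 50, 50]
t=13: [63, 63, 63, 63, 63, 63]
t=14: [74, 74, 74, 74, 74, 74]
t=15: [84, 84, 84, 84, 84, 84]
t=16: [92, 92, 92, 92, 92, 92]
t=17: [99, 99, 99, 99, 99, 99]

Answer: [84, 84, 84, 84, 84, 84]
Key observation: The state at step 6, [99, 99, 99, 99, 99, 99], reappears at step 17: the system is in a cycle of period 11 from step 6 on.  Therefore the state at step 3139 equals the state at step 6 + ((3139 - 6) mod 11) = 15, which is [84, 84, 84, 84, 84, 84].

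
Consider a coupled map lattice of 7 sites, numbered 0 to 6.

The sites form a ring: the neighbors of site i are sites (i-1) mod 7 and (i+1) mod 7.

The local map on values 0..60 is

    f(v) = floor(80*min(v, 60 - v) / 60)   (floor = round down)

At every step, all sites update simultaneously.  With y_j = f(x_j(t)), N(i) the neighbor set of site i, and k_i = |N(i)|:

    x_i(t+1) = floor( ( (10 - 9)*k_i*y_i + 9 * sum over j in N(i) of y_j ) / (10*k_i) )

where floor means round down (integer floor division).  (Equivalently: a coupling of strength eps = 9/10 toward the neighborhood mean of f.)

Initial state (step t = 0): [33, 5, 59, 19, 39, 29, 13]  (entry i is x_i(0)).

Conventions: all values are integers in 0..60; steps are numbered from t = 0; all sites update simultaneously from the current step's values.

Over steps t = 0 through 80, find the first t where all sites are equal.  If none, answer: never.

Simulating step by step:
t=0: [33, 5, 59, 19, 39, 29, 13]  (not all equal)
t=1: [13, 17, 14, 15, 31, 24, 35]  (not all equal)
t=2: [26, 17, 20, 27, 27, 35, 25]  (not all equal)
t=3: [28, 29, 28, 31, 34, 34, 33]  (not all equal)
t=4: [37, 37, 37, 35, 35, 34, 35]  (not all equal)
t=5: [31, 30, 31, 31, 33, 33, 32]  (not all equal)
t=6: [38, 38, 38, 37, 36, 36, 37]  (not all equal)
t=7: [29, 29, 29, 30, 31, 31, 30]  (not all equal)
t=8: [38, 38, 38, 38, 38, 38, 38]  (all equal)

Answer: 8
Key observation: Synchronization is absorbing here: once all sites are equal they stay equal, and step 8 is the first all-equal step.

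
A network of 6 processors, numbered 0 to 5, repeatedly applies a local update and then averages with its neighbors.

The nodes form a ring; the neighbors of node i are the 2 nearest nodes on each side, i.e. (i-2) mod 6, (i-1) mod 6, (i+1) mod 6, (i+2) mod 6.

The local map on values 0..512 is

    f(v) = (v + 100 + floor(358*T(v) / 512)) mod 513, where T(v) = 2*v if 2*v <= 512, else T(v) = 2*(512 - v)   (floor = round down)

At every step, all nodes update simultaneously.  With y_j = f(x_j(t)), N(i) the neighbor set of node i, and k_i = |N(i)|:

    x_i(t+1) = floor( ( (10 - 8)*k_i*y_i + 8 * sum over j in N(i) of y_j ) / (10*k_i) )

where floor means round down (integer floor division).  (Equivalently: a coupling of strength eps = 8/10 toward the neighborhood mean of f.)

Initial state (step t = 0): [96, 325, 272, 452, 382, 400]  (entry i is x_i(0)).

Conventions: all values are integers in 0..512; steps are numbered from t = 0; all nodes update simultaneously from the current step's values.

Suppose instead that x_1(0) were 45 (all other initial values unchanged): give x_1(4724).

Answer: x_1(4724) = 140
Key observation: The state at step 6, [129, 129, 129, 129, 129, 129], reappears at step 10: the system is in a cycle of period 4 from step 6 on.  Therefore the state at step 4724 equals the state at step 6 + ((4724 - 6) mod 4) = 8, which is [140, 140, 140, 140, 140, 140].

Derivation:
t=0: [96, 45, 272, 452, 382, 400]
t=1: [204, 199, 200, 163, 187, 190]
t=2: [56, 147, 146, 139, 141, 141]
t=3: [402, 401, 401, 442, 398, 399]
t=4: [143, 139, 139, 140, 139, 139]
t=5: [434, 435, 435, 433, 435, 435]
t=6: [129, 129, 129, 129, 129, 129]
t=7: [409, 409, 409, 409, 409, 409]
t=8: [140, 140, 140, 140, 140, 140]
t=9: [435, 435, 435, 435, 435, 435]
t=10: [129, 129, 129, 129, 129, 129]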